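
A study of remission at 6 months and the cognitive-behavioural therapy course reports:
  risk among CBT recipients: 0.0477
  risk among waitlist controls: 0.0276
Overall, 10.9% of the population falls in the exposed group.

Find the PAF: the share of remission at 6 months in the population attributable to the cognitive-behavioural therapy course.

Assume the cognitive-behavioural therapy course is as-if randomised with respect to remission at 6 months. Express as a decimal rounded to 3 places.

Let p₁ = 0.0477, p₀ = 0.0276.
Overall risk P(Y=1) = π·p₁ + (1−π)·p₀ = 0.109×0.0477 + 0.891×0.0276 = 0.029791.
Under exogeneity, PAF = [P(Y=1) − p₀] / P(Y=1).
PAF = (0.029791 − 0.0276) / 0.029791 ≈ 0.0735

PAF ≈ 0.074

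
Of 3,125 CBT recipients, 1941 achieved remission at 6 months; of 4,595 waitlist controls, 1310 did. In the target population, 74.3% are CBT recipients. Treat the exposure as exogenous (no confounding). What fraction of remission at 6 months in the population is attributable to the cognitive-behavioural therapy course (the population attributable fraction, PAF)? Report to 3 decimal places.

PAF ≈ 0.467

p₁ = P(outcome | exposed) = 1941/3125 = 0.62112
p₀ = P(outcome | unexposed) = 1310/4595 = 0.28509
Overall risk P(Y=1) = π·p₁ + (1−π)·p₀ = 0.743×0.62112 + 0.257×0.28509 = 0.53476.
Under exogeneity, PAF = [P(Y=1) − p₀] / P(Y=1).
PAF = (0.53476 − 0.28509) / 0.53476 ≈ 0.4669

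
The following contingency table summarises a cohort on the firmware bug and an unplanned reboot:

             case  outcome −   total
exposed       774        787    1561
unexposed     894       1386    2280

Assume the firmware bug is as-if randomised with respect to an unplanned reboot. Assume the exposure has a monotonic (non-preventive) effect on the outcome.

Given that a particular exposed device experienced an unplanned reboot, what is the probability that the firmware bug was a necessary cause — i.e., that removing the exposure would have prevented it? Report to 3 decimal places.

PN ≈ 0.209

p₁ = P(outcome | exposed) = 774/1561 = 0.49584
p₀ = P(outcome | unexposed) = 894/2280 = 0.39211
Under exogeneity and monotonicity, PN = (p₁ − p₀)/p₁.
PN = (0.49584 − 0.39211) / 0.49584 ≈ 0.2092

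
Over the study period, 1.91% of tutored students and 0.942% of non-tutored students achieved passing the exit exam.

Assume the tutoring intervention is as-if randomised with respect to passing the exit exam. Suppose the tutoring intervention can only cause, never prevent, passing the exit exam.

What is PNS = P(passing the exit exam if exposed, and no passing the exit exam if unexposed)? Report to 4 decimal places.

p₁ = 0.0191, p₀ = 0.00942.
Under exogeneity and monotonicity, PNS = p₁ − p₀.
PNS = 0.0191 − 0.00942 = 0.00968

PNS ≈ 0.0097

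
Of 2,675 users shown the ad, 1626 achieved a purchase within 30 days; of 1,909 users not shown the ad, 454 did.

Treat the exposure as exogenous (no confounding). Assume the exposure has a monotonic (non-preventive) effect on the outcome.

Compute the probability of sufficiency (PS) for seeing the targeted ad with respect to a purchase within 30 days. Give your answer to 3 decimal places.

PS ≈ 0.485

p₁ = P(outcome | exposed) = 1626/2675 = 0.60785
p₀ = P(outcome | unexposed) = 454/1909 = 0.23782
Under exogeneity and monotonicity, PS = (p₁ − p₀) / (1 − p₀).
PS = (0.60785 − 0.23782) / (1 − 0.23782) = 0.37003 / 0.76218 ≈ 0.4855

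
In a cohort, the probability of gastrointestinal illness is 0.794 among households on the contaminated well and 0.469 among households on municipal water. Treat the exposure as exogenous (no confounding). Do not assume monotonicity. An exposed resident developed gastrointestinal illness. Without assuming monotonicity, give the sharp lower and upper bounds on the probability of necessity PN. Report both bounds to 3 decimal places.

0.409 ≤ PN ≤ 0.669

Let p₁ = 0.794, p₀ = 0.469.
Under exogeneity alone the bounds on PN are max{0,(p₁−p₀)/p₁} ≤ PN ≤ min{1,(1−p₀)/p₁}.
  lower = (p₁ − p₀)/p₁ = 0.325 / 0.794 ≈ 0.4093
  upper = min{1, (1 − p₀)/p₁} = 0.531 / 0.794 ≈ 0.6688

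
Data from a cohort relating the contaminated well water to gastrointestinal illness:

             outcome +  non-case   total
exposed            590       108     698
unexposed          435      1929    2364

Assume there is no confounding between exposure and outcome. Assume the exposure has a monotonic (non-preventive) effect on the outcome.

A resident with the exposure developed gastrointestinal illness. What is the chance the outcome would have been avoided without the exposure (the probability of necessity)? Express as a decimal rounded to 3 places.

p₁ = P(outcome | exposed) = 590/698 = 0.84527
p₀ = P(outcome | unexposed) = 435/2364 = 0.18401
Under exogeneity and monotonicity, PN = (p₁ − p₀)/p₁.
PN = (0.84527 − 0.18401) / 0.84527 ≈ 0.7823

PN ≈ 0.782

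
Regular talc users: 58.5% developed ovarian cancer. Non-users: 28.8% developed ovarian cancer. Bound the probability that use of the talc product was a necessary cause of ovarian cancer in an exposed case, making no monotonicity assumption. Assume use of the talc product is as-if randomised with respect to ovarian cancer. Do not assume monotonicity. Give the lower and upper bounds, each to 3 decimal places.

0.508 ≤ PN ≤ 1.000

p₁ = 0.585, p₀ = 0.288.
Under exogeneity alone the bounds on PN are max{0,(p₁−p₀)/p₁} ≤ PN ≤ min{1,(1−p₀)/p₁}.
  lower = (p₁ − p₀)/p₁ = 0.297 / 0.585 ≈ 0.5077
  upper = min{1, (1 − p₀)/p₁} = 0.712 / 0.585 ≈ 1.2171 → capped at 1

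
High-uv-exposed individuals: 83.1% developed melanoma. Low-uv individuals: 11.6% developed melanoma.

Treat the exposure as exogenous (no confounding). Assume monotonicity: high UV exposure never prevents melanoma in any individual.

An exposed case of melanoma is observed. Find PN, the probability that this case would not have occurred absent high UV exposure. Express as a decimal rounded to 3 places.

PN ≈ 0.860

p₁ = 0.831, p₀ = 0.116.
Under exogeneity and monotonicity, PN = (p₁ − p₀) / p₁.
PN = (0.831 − 0.116) / 0.831 = 0.715 / 0.831 ≈ 0.8604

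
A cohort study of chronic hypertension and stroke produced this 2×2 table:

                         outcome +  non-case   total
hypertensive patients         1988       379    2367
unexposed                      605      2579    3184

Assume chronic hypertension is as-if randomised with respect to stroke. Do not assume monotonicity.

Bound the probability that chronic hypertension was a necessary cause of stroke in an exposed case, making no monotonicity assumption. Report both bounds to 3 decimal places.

p₁ = P(outcome | exposed) = 1988/2367 = 0.83988
p₀ = P(outcome | unexposed) = 605/3184 = 0.19001
Under exogeneity alone the bounds on PN are max{0,(p₁−p₀)/p₁} ≤ PN ≤ min{1,(1−p₀)/p₁}.
  lower = (p₁ − p₀)/p₁ = 0.64987 / 0.83988 ≈ 0.7738
  upper = min{1, (1 − p₀)/p₁} = 0.80999 / 0.83988 ≈ 0.9644

0.774 ≤ PN ≤ 0.964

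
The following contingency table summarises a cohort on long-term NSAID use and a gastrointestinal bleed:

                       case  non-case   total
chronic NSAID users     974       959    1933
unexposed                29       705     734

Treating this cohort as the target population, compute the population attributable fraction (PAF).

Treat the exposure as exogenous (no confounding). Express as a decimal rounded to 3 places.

PAF ≈ 0.895

p₁ = P(outcome | exposed) = 974/1933 = 0.50388
p₀ = P(outcome | unexposed) = 29/734 = 0.03951
Exposure prevalence π = 1933/2667 = 0.72478; overall risk P(Y=1) = 0.37608.
Under exogeneity, PAF = [P(Y=1) − p₀]/P(Y=1).
PAF = (0.37608 − 0.03951) / 0.37608 ≈ 0.8949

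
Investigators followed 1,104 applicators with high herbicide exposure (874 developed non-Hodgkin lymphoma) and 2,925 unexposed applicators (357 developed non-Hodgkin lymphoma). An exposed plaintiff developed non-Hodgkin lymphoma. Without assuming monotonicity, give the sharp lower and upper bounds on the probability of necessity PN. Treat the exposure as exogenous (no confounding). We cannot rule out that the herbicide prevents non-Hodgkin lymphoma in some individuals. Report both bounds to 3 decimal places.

p₁ = P(outcome | exposed) = 874/1104 = 0.79167
p₀ = P(outcome | unexposed) = 357/2925 = 0.12205
Under exogeneity alone the bounds on PN are max{0,(p₁−p₀)/p₁} ≤ PN ≤ min{1,(1−p₀)/p₁}.
  lower = (p₁ − p₀)/p₁ = 0.66962 / 0.79167 ≈ 0.8458
  upper = min{1, (1 − p₀)/p₁} = 0.87795 / 0.79167 ≈ 1.1090 → capped at 1

0.846 ≤ PN ≤ 1.000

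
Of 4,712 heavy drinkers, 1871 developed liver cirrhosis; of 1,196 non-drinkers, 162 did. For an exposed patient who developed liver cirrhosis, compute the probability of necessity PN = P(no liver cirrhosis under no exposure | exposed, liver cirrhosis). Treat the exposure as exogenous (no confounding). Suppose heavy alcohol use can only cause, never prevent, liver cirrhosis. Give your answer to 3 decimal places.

PN ≈ 0.659

p₁ = P(outcome | exposed) = 1871/4712 = 0.39707
p₀ = P(outcome | unexposed) = 162/1196 = 0.13545
Under exogeneity and monotonicity, PN = (p₁ − p₀) / p₁.
PN = (0.39707 − 0.13545) / 0.39707 = 0.26162 / 0.39707 ≈ 0.6589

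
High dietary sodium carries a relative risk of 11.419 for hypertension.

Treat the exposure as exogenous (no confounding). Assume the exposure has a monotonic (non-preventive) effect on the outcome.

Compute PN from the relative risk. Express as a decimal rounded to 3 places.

PN ≈ 0.912

Under exogeneity and monotonicity, PN = (RR − 1) / RR = 1 − 1/RR.
PN = (11.419 − 1) / 11.419 = 10.42 / 11.419 ≈ 0.9124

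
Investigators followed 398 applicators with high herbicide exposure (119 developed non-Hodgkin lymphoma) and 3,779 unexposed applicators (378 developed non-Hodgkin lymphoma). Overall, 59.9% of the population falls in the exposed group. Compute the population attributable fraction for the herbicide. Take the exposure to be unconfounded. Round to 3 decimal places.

p₁ = P(outcome | exposed) = 119/398 = 0.29899
p₀ = P(outcome | unexposed) = 378/3779 = 0.10003
Overall risk P(Y=1) = π·p₁ + (1−π)·p₀ = 0.599×0.29899 + 0.401×0.10003 = 0.21921.
Under exogeneity, PAF = [P(Y=1) − p₀] / P(Y=1).
PAF = (0.21921 − 0.10003) / 0.21921 ≈ 0.5437

PAF ≈ 0.544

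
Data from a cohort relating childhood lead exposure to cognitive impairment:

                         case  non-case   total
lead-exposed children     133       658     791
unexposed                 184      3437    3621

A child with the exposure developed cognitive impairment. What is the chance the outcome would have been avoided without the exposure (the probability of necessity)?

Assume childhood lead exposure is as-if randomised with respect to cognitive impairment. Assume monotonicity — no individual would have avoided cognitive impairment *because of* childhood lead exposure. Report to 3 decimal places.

p₁ = P(outcome | exposed) = 133/791 = 0.16814
p₀ = P(outcome | unexposed) = 184/3621 = 0.050815
Under exogeneity and monotonicity, PN = (p₁ − p₀)/p₁.
PN = (0.16814 − 0.050815) / 0.16814 ≈ 0.6978

PN ≈ 0.698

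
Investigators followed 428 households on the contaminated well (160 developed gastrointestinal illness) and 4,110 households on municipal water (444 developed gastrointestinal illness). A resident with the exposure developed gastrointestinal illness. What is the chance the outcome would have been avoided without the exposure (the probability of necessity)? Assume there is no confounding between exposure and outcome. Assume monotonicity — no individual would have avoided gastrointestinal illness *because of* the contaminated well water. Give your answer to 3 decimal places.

PN ≈ 0.711

p₁ = P(outcome | exposed) = 160/428 = 0.37383
p₀ = P(outcome | unexposed) = 444/4110 = 0.10803
Under exogeneity and monotonicity, PN = (p₁ − p₀) / p₁.
PN = (0.37383 − 0.10803) / 0.37383 = 0.2658 / 0.37383 ≈ 0.7110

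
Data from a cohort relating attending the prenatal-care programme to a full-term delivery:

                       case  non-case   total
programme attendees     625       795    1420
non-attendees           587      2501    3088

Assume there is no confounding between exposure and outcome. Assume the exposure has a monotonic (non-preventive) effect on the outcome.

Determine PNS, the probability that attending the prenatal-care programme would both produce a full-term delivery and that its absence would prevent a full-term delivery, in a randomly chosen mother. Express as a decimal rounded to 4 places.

PNS ≈ 0.2501

p₁ = P(outcome | exposed) = 625/1420 = 0.44014
p₀ = P(outcome | unexposed) = 587/3088 = 0.19009
Under exogeneity and monotonicity, PNS = p₁ − p₀.
PNS = 0.44014 − 0.19009 = 0.25005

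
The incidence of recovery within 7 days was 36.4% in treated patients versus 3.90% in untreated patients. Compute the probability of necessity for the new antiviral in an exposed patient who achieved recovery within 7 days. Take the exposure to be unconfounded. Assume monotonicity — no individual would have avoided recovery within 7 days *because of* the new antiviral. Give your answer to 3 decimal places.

PN ≈ 0.893

p₁ = 0.364, p₀ = 0.039.
Under exogeneity and monotonicity, PN = (p₁ − p₀) / p₁.
PN = (0.364 − 0.039) / 0.364 = 0.325 / 0.364 ≈ 0.8929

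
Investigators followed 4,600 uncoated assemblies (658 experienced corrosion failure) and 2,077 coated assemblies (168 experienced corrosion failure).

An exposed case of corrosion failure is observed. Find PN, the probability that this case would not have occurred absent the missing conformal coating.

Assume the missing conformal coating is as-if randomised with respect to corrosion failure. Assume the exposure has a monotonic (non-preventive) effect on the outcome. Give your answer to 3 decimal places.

p₁ = P(outcome | exposed) = 658/4600 = 0.14304
p₀ = P(outcome | unexposed) = 168/2077 = 0.080886
Under exogeneity and monotonicity, PN = (p₁ − p₀) / p₁.
PN = (0.14304 − 0.080886) / 0.14304 = 0.062158 / 0.14304 ≈ 0.4345

PN ≈ 0.435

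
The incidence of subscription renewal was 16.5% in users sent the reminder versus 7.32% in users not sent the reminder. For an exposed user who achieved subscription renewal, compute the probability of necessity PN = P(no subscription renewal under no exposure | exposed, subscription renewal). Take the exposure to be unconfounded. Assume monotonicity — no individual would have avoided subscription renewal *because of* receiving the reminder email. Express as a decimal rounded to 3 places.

p₁ = 0.165, p₀ = 0.0732.
Under exogeneity and monotonicity, PN = (p₁ − p₀) / p₁.
PN = (0.165 − 0.0732) / 0.165 = 0.0918 / 0.165 ≈ 0.5564

PN ≈ 0.556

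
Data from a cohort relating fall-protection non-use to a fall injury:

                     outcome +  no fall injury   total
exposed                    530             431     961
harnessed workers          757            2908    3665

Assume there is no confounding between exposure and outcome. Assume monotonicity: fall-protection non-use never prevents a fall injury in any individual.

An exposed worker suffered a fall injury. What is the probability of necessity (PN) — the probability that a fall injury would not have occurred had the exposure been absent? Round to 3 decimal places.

PN ≈ 0.625

p₁ = P(outcome | exposed) = 530/961 = 0.55151
p₀ = P(outcome | unexposed) = 757/3665 = 0.20655
Under exogeneity and monotonicity, PN = (p₁ − p₀)/p₁.
PN = (0.55151 − 0.20655) / 0.55151 ≈ 0.6255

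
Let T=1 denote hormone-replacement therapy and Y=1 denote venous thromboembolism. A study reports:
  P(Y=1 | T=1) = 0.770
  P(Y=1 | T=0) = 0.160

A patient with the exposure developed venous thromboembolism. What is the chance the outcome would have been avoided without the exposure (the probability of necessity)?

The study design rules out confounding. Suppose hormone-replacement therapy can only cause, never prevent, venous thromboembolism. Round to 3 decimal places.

PN ≈ 0.792

Let p₁ = 0.77, p₀ = 0.16.
Under exogeneity and monotonicity, PN = (p₁ − p₀) / p₁.
PN = (0.77 − 0.16) / 0.77 = 0.61 / 0.77 ≈ 0.7922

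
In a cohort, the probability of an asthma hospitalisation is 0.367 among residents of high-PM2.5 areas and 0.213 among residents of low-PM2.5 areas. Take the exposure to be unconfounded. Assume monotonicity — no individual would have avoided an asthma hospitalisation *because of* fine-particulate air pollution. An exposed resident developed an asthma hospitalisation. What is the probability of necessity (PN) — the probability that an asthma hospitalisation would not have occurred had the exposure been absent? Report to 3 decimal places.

Let p₁ = 0.367, p₀ = 0.213.
Under exogeneity and monotonicity, PN = (p₁ − p₀) / p₁.
PN = (0.367 − 0.213) / 0.367 = 0.154 / 0.367 ≈ 0.4196

PN ≈ 0.420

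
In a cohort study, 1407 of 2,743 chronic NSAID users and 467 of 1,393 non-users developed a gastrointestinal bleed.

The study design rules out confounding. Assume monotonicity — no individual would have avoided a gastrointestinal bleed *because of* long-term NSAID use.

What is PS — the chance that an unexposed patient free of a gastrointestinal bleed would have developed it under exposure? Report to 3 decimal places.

p₁ = P(outcome | exposed) = 1407/2743 = 0.51294
p₀ = P(outcome | unexposed) = 467/1393 = 0.33525
Under exogeneity and monotonicity, PS = (p₁ − p₀) / (1 − p₀).
PS = (0.51294 − 0.33525) / (1 − 0.33525) = 0.17769 / 0.66475 ≈ 0.2673

PS ≈ 0.267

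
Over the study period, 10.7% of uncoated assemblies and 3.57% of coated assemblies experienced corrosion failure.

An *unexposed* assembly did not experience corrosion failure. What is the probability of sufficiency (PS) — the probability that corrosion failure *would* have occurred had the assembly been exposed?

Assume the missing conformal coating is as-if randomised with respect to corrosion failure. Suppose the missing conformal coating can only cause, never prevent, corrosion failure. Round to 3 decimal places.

p₁ = 0.107, p₀ = 0.0357.
Under exogeneity and monotonicity, PS = (p₁ − p₀) / (1 − p₀).
PS = (0.107 − 0.0357) / (1 − 0.0357) = 0.0713 / 0.9643 ≈ 0.0739

PS ≈ 0.074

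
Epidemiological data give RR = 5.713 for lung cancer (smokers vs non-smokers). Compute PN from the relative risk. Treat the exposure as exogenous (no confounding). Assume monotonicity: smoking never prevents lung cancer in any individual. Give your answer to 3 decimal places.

Under exogeneity and monotonicity, PN = (RR − 1) / RR = 1 − 1/RR.
PN = (5.713 − 1) / 5.713 = 4.713 / 5.713 ≈ 0.8250

PN ≈ 0.825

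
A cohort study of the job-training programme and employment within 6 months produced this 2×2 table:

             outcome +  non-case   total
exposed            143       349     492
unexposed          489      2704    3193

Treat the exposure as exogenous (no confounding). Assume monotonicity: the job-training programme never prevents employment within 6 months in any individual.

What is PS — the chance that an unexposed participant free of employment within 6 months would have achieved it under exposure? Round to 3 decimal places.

PS ≈ 0.162

p₁ = P(outcome | exposed) = 143/492 = 0.29065
p₀ = P(outcome | unexposed) = 489/3193 = 0.15315
Under exogeneity and monotonicity, PS = (p₁ − p₀) / (1 − p₀).
PS = (0.29065 − 0.15315) / (1 − 0.15315) = 0.1375 / 0.84685 ≈ 0.1624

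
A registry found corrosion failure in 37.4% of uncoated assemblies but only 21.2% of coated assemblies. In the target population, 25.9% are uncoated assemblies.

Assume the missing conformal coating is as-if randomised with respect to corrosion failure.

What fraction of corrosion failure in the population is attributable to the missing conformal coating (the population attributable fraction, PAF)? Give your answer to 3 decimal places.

PAF ≈ 0.165

p₁ = 0.374, p₀ = 0.212.
Overall risk P(Y=1) = π·p₁ + (1−π)·p₀ = 0.259×0.374 + 0.741×0.212 = 0.25396.
Under exogeneity, PAF = [P(Y=1) − p₀] / P(Y=1).
PAF = (0.25396 − 0.212) / 0.25396 ≈ 0.1652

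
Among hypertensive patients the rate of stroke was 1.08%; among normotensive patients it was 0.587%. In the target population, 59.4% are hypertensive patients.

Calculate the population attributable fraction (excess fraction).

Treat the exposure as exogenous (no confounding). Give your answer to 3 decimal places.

PAF ≈ 0.333

p₁ = 0.0108, p₀ = 0.00587.
Overall risk P(Y=1) = π·p₁ + (1−π)·p₀ = 0.594×0.0108 + 0.406×0.00587 = 0.0087984.
Under exogeneity, PAF = [P(Y=1) − p₀] / P(Y=1).
PAF = (0.0087984 − 0.00587) / 0.0087984 ≈ 0.3328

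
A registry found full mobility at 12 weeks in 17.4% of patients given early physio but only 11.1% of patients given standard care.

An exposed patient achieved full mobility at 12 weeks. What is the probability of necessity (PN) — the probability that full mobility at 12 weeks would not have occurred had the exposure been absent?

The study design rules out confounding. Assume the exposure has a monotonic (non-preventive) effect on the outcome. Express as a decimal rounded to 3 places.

p₁ = 0.174, p₀ = 0.111.
Under exogeneity and monotonicity, PN = (p₁ − p₀) / p₁.
PN = (0.174 − 0.111) / 0.174 = 0.063 / 0.174 ≈ 0.3621

PN ≈ 0.362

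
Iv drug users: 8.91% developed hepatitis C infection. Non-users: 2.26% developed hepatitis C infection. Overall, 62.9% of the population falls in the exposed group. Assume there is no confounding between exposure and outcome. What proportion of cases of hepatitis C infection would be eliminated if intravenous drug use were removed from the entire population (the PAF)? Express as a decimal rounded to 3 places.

PAF ≈ 0.649

p₁ = 0.0891, p₀ = 0.0226.
Overall risk P(Y=1) = π·p₁ + (1−π)·p₀ = 0.629×0.0891 + 0.371×0.0226 = 0.064428.
Under exogeneity, PAF = [P(Y=1) − p₀] / P(Y=1).
PAF = (0.064428 − 0.0226) / 0.064428 ≈ 0.6492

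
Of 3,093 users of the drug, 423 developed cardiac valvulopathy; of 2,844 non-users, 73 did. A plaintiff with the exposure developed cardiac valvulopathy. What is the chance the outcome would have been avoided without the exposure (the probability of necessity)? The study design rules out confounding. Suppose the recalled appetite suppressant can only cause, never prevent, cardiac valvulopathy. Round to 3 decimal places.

PN ≈ 0.812

p₁ = P(outcome | exposed) = 423/3093 = 0.13676
p₀ = P(outcome | unexposed) = 73/2844 = 0.025668
Under exogeneity and monotonicity, PN = (p₁ − p₀) / p₁.
PN = (0.13676 − 0.025668) / 0.13676 = 0.11109 / 0.13676 ≈ 0.8123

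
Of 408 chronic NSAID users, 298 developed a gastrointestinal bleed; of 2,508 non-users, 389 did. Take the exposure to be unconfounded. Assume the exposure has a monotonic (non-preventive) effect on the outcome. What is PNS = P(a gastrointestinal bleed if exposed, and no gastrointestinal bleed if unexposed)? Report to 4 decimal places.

PNS ≈ 0.5753

p₁ = P(outcome | exposed) = 298/408 = 0.73039
p₀ = P(outcome | unexposed) = 389/2508 = 0.1551
Under exogeneity and monotonicity, PNS = p₁ − p₀.
PNS = 0.73039 − 0.1551 = 0.57529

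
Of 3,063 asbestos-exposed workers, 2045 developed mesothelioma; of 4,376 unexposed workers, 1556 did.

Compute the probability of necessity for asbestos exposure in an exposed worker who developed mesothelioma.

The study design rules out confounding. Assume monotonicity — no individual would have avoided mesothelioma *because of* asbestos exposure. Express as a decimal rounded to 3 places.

p₁ = P(outcome | exposed) = 2045/3063 = 0.66765
p₀ = P(outcome | unexposed) = 1556/4376 = 0.35558
Under exogeneity and monotonicity, PN = (p₁ − p₀) / p₁.
PN = (0.66765 − 0.35558) / 0.66765 = 0.31207 / 0.66765 ≈ 0.4674

PN ≈ 0.467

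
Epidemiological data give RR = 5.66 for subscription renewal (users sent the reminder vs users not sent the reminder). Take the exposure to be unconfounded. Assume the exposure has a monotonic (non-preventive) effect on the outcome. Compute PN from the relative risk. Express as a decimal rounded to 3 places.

Under exogeneity and monotonicity, PN = (RR − 1) / RR = 1 − 1/RR.
PN = (5.66 − 1) / 5.66 = 4.66 / 5.66 ≈ 0.8233

PN ≈ 0.823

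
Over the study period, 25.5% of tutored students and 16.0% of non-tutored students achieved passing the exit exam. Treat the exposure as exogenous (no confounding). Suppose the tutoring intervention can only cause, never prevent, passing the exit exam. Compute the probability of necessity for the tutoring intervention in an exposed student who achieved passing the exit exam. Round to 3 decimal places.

p₁ = 0.255, p₀ = 0.16.
Under exogeneity and monotonicity, PN = (p₁ − p₀) / p₁.
PN = (0.255 − 0.16) / 0.255 = 0.095 / 0.255 ≈ 0.3725

PN ≈ 0.373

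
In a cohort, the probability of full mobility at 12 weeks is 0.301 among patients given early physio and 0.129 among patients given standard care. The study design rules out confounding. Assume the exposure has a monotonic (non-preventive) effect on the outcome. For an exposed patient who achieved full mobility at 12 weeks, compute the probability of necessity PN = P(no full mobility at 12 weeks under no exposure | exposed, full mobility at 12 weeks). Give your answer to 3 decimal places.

Let p₁ = 0.301, p₀ = 0.129.
Under exogeneity and monotonicity, PN = (p₁ − p₀) / p₁.
PN = (0.301 − 0.129) / 0.301 = 0.172 / 0.301 ≈ 0.5714

PN ≈ 0.571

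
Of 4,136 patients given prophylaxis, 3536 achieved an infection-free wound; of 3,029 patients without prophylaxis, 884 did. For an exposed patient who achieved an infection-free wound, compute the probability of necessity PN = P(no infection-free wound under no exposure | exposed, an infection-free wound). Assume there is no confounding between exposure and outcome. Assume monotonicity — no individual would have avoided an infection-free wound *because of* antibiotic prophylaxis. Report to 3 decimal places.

p₁ = P(outcome | exposed) = 3536/4136 = 0.85493
p₀ = P(outcome | unexposed) = 884/3029 = 0.29185
Under exogeneity and monotonicity, PN = (p₁ − p₀) / p₁.
PN = (0.85493 − 0.29185) / 0.85493 = 0.56309 / 0.85493 ≈ 0.6586

PN ≈ 0.659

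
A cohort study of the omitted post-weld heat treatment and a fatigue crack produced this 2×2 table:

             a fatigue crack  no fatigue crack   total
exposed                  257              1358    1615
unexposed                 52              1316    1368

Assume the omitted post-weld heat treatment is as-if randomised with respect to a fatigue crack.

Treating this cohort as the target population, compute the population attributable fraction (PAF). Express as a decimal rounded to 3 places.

PAF ≈ 0.633

p₁ = P(outcome | exposed) = 257/1615 = 0.15913
p₀ = P(outcome | unexposed) = 52/1368 = 0.038012
Exposure prevalence π = 1615/2983 = 0.5414; overall risk P(Y=1) = 0.10359.
Under exogeneity, PAF = [P(Y=1) − p₀]/P(Y=1).
PAF = (0.10359 − 0.038012) / 0.10359 ≈ 0.6330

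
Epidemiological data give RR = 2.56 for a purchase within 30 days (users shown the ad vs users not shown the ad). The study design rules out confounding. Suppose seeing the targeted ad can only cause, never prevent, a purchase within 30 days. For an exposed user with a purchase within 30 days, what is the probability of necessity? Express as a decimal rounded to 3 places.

PN ≈ 0.609

Under exogeneity and monotonicity, PN = (RR − 1) / RR = 1 − 1/RR.
PN = (2.56 − 1) / 2.56 = 1.56 / 2.56 ≈ 0.6094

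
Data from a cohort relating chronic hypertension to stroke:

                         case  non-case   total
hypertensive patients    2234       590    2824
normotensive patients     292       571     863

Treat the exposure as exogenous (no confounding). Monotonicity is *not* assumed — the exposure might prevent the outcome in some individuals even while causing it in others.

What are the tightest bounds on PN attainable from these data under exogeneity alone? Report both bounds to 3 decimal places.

p₁ = P(outcome | exposed) = 2234/2824 = 0.79108
p₀ = P(outcome | unexposed) = 292/863 = 0.33835
Under exogeneity alone the bounds on PN are max{0,(p₁−p₀)/p₁} ≤ PN ≤ min{1,(1−p₀)/p₁}.
  lower = (p₁ − p₀)/p₁ = 0.45272 / 0.79108 ≈ 0.5723
  upper = min{1, (1 − p₀)/p₁} = 0.66165 / 0.79108 ≈ 0.8364

0.572 ≤ PN ≤ 0.836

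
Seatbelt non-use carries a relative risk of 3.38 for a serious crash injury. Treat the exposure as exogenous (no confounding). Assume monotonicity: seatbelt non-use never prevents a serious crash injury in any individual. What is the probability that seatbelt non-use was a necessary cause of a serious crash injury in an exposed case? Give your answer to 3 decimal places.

PN ≈ 0.704

Under exogeneity and monotonicity, PN = (RR − 1) / RR = 1 − 1/RR.
PN = (3.38 − 1) / 3.38 = 2.38 / 3.38 ≈ 0.7041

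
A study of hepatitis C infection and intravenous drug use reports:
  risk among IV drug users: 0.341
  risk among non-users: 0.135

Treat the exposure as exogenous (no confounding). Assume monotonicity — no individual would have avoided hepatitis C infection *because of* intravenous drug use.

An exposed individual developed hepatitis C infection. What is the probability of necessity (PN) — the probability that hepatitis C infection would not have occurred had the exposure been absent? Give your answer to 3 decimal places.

Let p₁ = 0.341, p₀ = 0.135.
Under exogeneity and monotonicity, PN = (p₁ − p₀) / p₁.
PN = (0.341 − 0.135) / 0.341 = 0.206 / 0.341 ≈ 0.6041

PN ≈ 0.604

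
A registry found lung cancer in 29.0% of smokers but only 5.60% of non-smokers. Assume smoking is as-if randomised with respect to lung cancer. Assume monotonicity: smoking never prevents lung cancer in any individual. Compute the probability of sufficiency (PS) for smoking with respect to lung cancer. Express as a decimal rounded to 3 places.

p₁ = 0.29, p₀ = 0.056.
Under exogeneity and monotonicity, PS = (p₁ − p₀) / (1 − p₀).
PS = (0.29 − 0.056) / (1 − 0.056) = 0.234 / 0.944 ≈ 0.2479

PS ≈ 0.248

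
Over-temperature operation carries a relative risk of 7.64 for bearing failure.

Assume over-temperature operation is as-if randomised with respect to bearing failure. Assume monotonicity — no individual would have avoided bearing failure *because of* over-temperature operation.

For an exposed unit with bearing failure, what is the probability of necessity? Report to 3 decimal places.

Under exogeneity and monotonicity, PN = (RR − 1) / RR = 1 − 1/RR.
PN = (7.64 − 1) / 7.64 = 6.64 / 7.64 ≈ 0.8691

PN ≈ 0.869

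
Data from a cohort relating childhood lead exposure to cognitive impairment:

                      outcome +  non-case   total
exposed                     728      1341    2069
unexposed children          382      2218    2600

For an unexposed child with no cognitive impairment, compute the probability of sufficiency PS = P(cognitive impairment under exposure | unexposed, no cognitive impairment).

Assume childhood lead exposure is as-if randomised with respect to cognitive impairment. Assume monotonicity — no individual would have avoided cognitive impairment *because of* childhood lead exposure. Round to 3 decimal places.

PS ≈ 0.240

p₁ = P(outcome | exposed) = 728/2069 = 0.35186
p₀ = P(outcome | unexposed) = 382/2600 = 0.14692
Under exogeneity and monotonicity, PS = (p₁ − p₀)/(1 − p₀).
PS = (0.35186 − 0.14692) / 0.85308 ≈ 0.2402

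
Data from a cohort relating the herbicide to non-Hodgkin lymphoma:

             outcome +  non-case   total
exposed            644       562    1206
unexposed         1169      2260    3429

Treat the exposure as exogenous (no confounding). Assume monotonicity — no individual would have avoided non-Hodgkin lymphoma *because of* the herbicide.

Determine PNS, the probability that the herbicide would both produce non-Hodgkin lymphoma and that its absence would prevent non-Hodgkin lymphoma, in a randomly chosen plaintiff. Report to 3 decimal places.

PNS ≈ 0.193

p₁ = P(outcome | exposed) = 644/1206 = 0.534
p₀ = P(outcome | unexposed) = 1169/3429 = 0.34092
Under exogeneity and monotonicity, PNS = p₁ − p₀.
PNS = 0.534 − 0.34092 = 0.19308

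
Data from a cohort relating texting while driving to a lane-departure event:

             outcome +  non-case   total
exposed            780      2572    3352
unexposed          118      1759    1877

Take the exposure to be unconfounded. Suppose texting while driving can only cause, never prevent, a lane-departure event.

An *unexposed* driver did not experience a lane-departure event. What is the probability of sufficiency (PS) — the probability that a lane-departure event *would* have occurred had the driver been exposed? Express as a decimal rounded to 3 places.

PS ≈ 0.181

p₁ = P(outcome | exposed) = 780/3352 = 0.2327
p₀ = P(outcome | unexposed) = 118/1877 = 0.062866
Under exogeneity and monotonicity, PS = (p₁ − p₀)/(1 − p₀).
PS = (0.2327 − 0.062866) / 0.93713 ≈ 0.1812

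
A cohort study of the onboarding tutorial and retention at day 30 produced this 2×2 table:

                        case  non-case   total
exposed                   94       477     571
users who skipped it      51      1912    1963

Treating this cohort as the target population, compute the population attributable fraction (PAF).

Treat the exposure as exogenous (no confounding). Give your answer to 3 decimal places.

PAF ≈ 0.546

p₁ = P(outcome | exposed) = 94/571 = 0.16462
p₀ = P(outcome | unexposed) = 51/1963 = 0.025981
Exposure prevalence π = 571/2534 = 0.22534; overall risk P(Y=1) = 0.057222.
Under exogeneity, PAF = [P(Y=1) − p₀]/P(Y=1).
PAF = (0.057222 − 0.025981) / 0.057222 ≈ 0.5460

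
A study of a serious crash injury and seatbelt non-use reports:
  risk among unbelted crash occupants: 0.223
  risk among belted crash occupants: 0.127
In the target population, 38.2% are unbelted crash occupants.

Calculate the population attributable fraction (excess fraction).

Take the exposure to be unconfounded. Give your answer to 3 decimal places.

PAF ≈ 0.224

Let p₁ = 0.223, p₀ = 0.127.
Overall risk P(Y=1) = π·p₁ + (1−π)·p₀ = 0.382×0.223 + 0.618×0.127 = 0.16367.
Under exogeneity, PAF = [P(Y=1) − p₀] / P(Y=1).
PAF = (0.16367 − 0.127) / 0.16367 ≈ 0.2241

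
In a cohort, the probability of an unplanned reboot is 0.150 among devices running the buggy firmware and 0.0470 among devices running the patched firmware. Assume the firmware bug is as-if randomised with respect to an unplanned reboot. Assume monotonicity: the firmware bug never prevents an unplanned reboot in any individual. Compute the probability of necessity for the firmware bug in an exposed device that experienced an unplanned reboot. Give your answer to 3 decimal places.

Let p₁ = 0.15, p₀ = 0.047.
Under exogeneity and monotonicity, PN = (p₁ − p₀) / p₁.
PN = (0.15 − 0.047) / 0.15 = 0.103 / 0.15 ≈ 0.6867

PN ≈ 0.687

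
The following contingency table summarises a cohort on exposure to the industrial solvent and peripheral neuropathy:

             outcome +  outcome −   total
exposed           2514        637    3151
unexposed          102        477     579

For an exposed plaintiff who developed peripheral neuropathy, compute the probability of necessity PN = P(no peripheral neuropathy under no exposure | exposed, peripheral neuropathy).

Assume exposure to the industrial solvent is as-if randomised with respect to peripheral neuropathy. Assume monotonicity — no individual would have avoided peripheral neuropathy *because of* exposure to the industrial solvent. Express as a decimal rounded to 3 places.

PN ≈ 0.779

p₁ = P(outcome | exposed) = 2514/3151 = 0.79784
p₀ = P(outcome | unexposed) = 102/579 = 0.17617
Under exogeneity and monotonicity, PN = (p₁ − p₀)/p₁.
PN = (0.79784 − 0.17617) / 0.79784 ≈ 0.7792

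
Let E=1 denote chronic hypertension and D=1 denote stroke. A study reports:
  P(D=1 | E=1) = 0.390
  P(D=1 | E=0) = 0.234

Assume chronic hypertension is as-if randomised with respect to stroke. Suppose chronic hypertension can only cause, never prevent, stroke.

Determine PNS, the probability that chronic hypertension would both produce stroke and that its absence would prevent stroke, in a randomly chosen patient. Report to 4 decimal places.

PNS ≈ 0.1560

Let p₁ = 0.39, p₀ = 0.234.
Under exogeneity and monotonicity, PNS = p₁ − p₀.
PNS = 0.39 − 0.234 = 0.156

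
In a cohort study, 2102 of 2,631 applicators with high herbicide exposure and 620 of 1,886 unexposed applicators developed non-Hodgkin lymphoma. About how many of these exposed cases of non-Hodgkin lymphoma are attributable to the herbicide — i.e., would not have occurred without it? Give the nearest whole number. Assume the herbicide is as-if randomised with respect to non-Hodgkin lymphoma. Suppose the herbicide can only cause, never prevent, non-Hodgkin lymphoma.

p₁ = P(outcome | exposed) = 2102/2631 = 0.79894
p₀ = P(outcome | unexposed) = 620/1886 = 0.32874
PN = (p₁ − p₀)/p₁ = (0.79894 − 0.32874) / 0.79894 ≈ 0.58853.
Attributable cases ≈ PN × (exposed cases) = 0.58853 × 2102 ≈ 1237.09.

about 1237 cases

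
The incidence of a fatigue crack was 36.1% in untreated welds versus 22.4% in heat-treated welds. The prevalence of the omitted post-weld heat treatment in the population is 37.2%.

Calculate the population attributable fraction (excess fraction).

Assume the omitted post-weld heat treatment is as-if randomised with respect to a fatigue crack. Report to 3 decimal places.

PAF ≈ 0.185

p₁ = 0.361, p₀ = 0.224.
Overall risk P(Y=1) = π·p₁ + (1−π)·p₀ = 0.372×0.361 + 0.628×0.224 = 0.27496.
Under exogeneity, PAF = [P(Y=1) − p₀] / P(Y=1).
PAF = (0.27496 − 0.224) / 0.27496 ≈ 0.1853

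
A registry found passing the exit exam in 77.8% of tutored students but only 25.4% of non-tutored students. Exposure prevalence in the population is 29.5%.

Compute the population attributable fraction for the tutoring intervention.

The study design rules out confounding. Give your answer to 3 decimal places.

PAF ≈ 0.378

p₁ = 0.778, p₀ = 0.254.
Overall risk P(Y=1) = π·p₁ + (1−π)·p₀ = 0.295×0.778 + 0.705×0.254 = 0.40858.
Under exogeneity, PAF = [P(Y=1) − p₀] / P(Y=1).
PAF = (0.40858 − 0.254) / 0.40858 ≈ 0.3783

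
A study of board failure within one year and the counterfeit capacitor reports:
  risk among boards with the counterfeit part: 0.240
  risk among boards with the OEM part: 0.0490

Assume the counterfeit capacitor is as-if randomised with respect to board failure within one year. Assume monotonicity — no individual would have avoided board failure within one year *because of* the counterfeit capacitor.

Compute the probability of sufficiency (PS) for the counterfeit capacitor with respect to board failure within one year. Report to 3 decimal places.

Let p₁ = 0.24, p₀ = 0.049.
Under exogeneity and monotonicity, PS = (p₁ − p₀) / (1 − p₀).
PS = (0.24 − 0.049) / (1 − 0.049) = 0.191 / 0.951 ≈ 0.2008

PS ≈ 0.201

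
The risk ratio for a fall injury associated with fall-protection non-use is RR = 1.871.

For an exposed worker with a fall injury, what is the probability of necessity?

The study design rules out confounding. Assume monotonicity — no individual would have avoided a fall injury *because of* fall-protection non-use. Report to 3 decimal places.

Under exogeneity and monotonicity, PN = (RR − 1) / RR = 1 − 1/RR.
PN = (1.871 − 1) / 1.871 = 0.871 / 1.871 ≈ 0.4655

PN ≈ 0.466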